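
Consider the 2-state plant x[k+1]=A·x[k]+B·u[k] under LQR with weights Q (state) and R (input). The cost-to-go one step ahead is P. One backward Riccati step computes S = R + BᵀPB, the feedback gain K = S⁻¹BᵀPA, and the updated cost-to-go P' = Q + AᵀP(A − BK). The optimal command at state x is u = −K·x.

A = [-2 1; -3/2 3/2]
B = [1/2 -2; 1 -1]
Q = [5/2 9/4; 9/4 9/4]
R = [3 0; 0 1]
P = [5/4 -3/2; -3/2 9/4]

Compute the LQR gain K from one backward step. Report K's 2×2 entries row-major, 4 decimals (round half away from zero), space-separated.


BᵀP = [-0.8750 1.5000; -1.0000 0.7500]
S = R + BᵀPB = [3 0; 0 1] + [1.0625 0.2500; 0.2500 1.2500] = [4.0625 0.2500; 0.2500 2.2500]
BᵀPA = [-0.5000 1.3750; 0.8750 0.1250]
K = S⁻¹·BᵀPA = [-0.1480 0.3373; 0.4053 0.0181]
A−BK = [-1.1153 0.8675; -0.9466 1.1807]
AᵀP(A−BK) = [0.6338 -0.6596; -0.6596 1.3464]
P' = Q + AᵀP(A−BK) = [3.1338 1.5904; 1.5904 3.5964]
tr(P') = 6.7302

-0.1480 0.3373 0.4053 0.0181


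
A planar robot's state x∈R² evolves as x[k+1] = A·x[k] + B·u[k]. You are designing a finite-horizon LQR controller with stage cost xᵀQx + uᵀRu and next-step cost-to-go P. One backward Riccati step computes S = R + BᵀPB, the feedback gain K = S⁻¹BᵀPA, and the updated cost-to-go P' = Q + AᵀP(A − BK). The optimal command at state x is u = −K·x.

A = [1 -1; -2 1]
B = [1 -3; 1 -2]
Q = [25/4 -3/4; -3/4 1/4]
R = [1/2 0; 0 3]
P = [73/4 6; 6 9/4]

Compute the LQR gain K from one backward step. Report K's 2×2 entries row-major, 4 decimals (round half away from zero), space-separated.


BᵀP = [24.2500 8.2500; -66.7500 -22.5000]
S = R + BᵀPB = [1/2 0; 0 3] + [32.5000 -89.2500; -89.2500 245.2500] = [33.0000 -89.2500; -89.2500 248.2500]
BᵀPA = [7.7500 -16.0000; -21.7500 44.2500]
K = S⁻¹·BᵀPA = [-0.0761 -0.1001; -0.1150 0.1423]
A−BK = [0.7312 -0.4731; -2.1538 1.3846]
AᵀP(A−BK) = [1.3391 -0.8801; -0.8801 0.6034]
P' = Q + AᵀP(A−BK) = [7.5891 -1.6301; -1.6301 0.8534]
tr(P') = 8.4425

-0.0761 -0.1001 -0.1150 0.1423


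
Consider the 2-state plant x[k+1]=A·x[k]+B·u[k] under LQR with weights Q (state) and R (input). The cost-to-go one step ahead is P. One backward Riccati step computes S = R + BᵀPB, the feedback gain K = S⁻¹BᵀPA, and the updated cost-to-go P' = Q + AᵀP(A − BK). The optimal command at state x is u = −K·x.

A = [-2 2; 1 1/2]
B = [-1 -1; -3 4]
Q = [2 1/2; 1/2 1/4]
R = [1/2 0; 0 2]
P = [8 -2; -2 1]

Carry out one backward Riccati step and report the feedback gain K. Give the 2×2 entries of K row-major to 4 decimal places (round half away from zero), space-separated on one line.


0.8899 -1.0881 0.9471 -0.7423

BᵀP = [-2.0000 -1.0000; -16.0000 6.0000]
S = R + BᵀPB = [1/2 0; 0 2] + [5.0000 -2.0000; -2.0000 40.0000] = [5.5000 -2.0000; -2.0000 42.0000]
BᵀPA = [3.0000 -4.5000; 38.0000 -29.0000]
K = S⁻¹·BᵀPA = [0.8899 -1.0881; 0.9471 -0.7423]
A−BK = [-0.1630 0.1696; -0.1189 0.2048]
AᵀP(A−BK) = [2.3392 -2.0286; -2.0286 1.8271]
P' = Q + AᵀP(A−BK) = [4.3392 -1.5286; -1.5286 2.0771]
tr(P') = 6.4163


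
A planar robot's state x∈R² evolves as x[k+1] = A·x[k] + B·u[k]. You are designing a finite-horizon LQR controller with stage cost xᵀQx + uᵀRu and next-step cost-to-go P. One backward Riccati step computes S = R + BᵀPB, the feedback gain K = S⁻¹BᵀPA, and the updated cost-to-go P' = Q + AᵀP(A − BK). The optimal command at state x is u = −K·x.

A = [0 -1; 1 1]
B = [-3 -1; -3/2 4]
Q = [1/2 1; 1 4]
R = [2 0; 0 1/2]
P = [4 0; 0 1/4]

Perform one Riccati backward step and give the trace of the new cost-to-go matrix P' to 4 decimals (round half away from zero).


BᵀP = [-12.0000 -0.3750; -4.0000 1.0000]
S = R + BᵀPB = [2 0; 0 1/2] + [36.5625 10.5000; 10.5000 8.0000] = [38.5625 10.5000; 10.5000 8.5000]
BᵀPA = [-0.3750 11.6250; 1.0000 5.0000]
K = S⁻¹·BᵀPA = [-0.0629 0.2129; 0.1954 0.3252]
A−BK = [0.0066 -0.0361; 0.1241 0.0184]
AᵀP(A−BK) = [0.0310 0.0046; 0.0046 0.1488]
P' = Q + AᵀP(A−BK) = [0.5310 1.0046; 1.0046 4.1488]
tr(P') = 4.6799

4.6799


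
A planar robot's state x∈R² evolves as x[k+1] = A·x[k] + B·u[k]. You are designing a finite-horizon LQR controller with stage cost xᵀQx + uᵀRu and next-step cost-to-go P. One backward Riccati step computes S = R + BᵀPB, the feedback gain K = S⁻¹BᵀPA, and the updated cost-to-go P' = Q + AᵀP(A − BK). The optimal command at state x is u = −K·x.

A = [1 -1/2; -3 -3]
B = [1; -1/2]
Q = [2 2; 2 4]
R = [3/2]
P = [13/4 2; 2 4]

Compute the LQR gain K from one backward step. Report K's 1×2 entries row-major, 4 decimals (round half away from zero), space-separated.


0.6000 -0.3000

BᵀP = [2.2500 0.0000]
S = R + BᵀPB = [3/2] + [2.2500] = [3.7500]
BᵀPA = [2.2500 -1.1250]
K = S⁻¹·BᵀPA = [0.6000 -0.3000]
A−BK = [0.4000 -0.2000; -2.7000 -3.1500]
AᵀP(A−BK) = [25.9000 32.0500; 32.0500 42.4750]
P' = Q + AᵀP(A−BK) = [27.9000 34.0500; 34.0500 46.4750]
tr(P') = 74.3750


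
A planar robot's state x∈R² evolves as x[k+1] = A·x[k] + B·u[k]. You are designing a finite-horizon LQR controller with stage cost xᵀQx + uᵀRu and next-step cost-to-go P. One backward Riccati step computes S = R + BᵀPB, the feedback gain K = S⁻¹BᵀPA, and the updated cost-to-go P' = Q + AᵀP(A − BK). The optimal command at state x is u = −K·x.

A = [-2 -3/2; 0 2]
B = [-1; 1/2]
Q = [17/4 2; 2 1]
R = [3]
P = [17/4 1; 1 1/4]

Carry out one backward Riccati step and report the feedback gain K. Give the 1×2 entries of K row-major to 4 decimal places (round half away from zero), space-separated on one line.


BᵀP = [-3.7500 -0.8750]
S = R + BᵀPB = [3] + [3.3125] = [6.3125]
BᵀPA = [7.5000 3.8750]
K = S⁻¹·BᵀPA = [1.1881 0.6139]
A−BK = [-0.8119 -0.8861; -0.5941 1.6931]
AᵀP(A−BK) = [8.0891 4.1460; 4.1460 2.1838]
P' = Q + AᵀP(A−BK) = [12.3391 6.1460; 6.1460 3.1838]
tr(P') = 15.5229

1.1881 0.6139


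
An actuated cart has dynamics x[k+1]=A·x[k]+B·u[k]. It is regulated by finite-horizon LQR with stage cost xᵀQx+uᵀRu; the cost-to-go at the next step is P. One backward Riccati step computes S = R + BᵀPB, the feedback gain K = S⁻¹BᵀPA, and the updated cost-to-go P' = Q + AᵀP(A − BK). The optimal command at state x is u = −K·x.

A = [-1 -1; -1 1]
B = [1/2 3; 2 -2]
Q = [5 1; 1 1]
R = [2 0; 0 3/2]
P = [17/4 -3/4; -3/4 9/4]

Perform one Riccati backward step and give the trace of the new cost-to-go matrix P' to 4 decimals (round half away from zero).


BᵀP = [0.6250 4.1250; 14.2500 -6.7500]
S = R + BᵀPB = [2 0; 0 3/2] + [8.5625 -6.3750; -6.3750 56.2500] = [10.5625 -6.3750; -6.3750 57.7500]
BᵀPA = [-4.7500 3.5000; -7.5000 -21.0000]
K = S⁻¹·BᵀPA = [-0.5658 0.1199; -0.1923 -0.3504]
A−BK = [-0.1401 -0.0087; -0.2531 0.0594]
AᵀP(A−BK) = [0.8701 -0.0586; -0.0586 0.2220]
P' = Q + AᵀP(A−BK) = [5.8701 0.9414; 0.9414 1.2220]
tr(P') = 7.0920

7.0920


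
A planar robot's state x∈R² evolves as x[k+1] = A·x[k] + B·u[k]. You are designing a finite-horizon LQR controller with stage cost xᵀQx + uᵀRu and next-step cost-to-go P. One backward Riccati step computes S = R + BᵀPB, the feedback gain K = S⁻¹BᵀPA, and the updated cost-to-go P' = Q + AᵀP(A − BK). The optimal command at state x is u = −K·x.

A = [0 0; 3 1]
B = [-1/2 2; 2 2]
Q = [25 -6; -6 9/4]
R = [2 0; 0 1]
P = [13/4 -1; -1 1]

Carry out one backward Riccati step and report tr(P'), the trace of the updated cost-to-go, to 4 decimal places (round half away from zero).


BᵀP = [-3.6250 2.5000; 4.5000 0.0000]
S = R + BᵀPB = [2 0; 0 1] + [6.8125 -2.2500; -2.2500 9.0000] = [8.8125 -2.2500; -2.2500 10.0000]
BᵀPA = [7.5000 2.5000; 0.0000 0.0000]
K = S⁻¹·BᵀPA = [0.9029 0.3010; 0.2032 0.0677]
A−BK = [0.0451 0.0150; 0.7878 0.2626]
AᵀP(A−BK) = [2.2280 0.7427; 0.7427 0.2476]
P' = Q + AᵀP(A−BK) = [27.2280 -5.2573; -5.2573 2.4976]
tr(P') = 29.7255

29.7255


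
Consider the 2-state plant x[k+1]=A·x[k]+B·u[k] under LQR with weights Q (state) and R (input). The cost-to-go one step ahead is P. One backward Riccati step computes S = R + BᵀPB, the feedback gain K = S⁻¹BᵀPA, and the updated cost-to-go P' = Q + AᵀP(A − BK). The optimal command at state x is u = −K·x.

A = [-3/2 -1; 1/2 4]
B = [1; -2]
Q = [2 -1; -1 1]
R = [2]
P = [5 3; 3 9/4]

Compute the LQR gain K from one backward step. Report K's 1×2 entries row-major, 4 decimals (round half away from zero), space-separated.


BᵀP = [-1.0000 -1.5000]
S = R + BᵀPB = [2] + [2.0000] = [4.0000]
BᵀPA = [0.7500 -5.0000]
K = S⁻¹·BᵀPA = [0.1875 -1.2500]
A−BK = [-1.6875 0.2500; 0.8750 1.5000]
AᵀP(A−BK) = [7.1719 -6.5625; -6.5625 10.7500]
P' = Q + AᵀP(A−BK) = [9.1719 -7.5625; -7.5625 11.7500]
tr(P') = 20.9219

0.1875 -1.2500


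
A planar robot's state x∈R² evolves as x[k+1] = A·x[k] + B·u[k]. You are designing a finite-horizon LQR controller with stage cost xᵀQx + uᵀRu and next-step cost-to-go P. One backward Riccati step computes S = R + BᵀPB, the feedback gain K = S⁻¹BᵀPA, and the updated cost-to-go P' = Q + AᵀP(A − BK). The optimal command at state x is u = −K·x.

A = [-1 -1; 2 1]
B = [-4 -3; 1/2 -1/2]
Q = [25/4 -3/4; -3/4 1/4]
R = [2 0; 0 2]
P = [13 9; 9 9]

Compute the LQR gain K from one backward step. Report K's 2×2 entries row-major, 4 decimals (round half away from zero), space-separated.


BᵀP = [-47.5000 -31.5000; -43.5000 -31.5000]
S = R + BᵀPB = [2 0; 0 2] + [174.2500 158.2500; 158.2500 146.2500] = [176.2500 158.2500; 158.2500 148.2500]
BᵀPA = [-15.5000 16.0000; -19.5000 12.0000]
K = S⁻¹·BᵀPA = [0.7256 0.4355; -0.9061 -0.3840]
A−BK = [-0.8158 -0.4098; 1.1842 0.5902]
AᵀP(A−BK) = [6.5783 3.2634; 3.2634 1.6390]
P' = Q + AᵀP(A−BK) = [12.8283 2.5134; 2.5134 1.8890]
tr(P') = 14.7173

0.7256 0.4355 -0.9061 -0.3840


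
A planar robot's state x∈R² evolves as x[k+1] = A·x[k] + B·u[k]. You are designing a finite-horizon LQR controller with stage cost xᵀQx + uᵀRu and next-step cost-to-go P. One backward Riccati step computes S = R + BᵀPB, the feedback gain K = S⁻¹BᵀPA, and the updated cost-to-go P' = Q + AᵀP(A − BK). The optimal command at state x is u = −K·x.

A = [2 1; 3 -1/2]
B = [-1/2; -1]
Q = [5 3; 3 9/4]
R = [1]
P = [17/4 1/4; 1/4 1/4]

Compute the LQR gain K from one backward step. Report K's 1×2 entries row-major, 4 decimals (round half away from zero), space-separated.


-2.2927 -0.8537

BᵀP = [-2.3750 -0.3750]
S = R + BᵀPB = [1] + [1.5625] = [2.5625]
BᵀPA = [-5.8750 -2.1875]
K = S⁻¹·BᵀPA = [-2.2927 -0.8537]
A−BK = [0.8537 0.5732; 0.7073 -1.3537]
AᵀP(A−BK) = [8.7805 3.6098; 3.6098 2.1951]
P' = Q + AᵀP(A−BK) = [13.7805 6.6098; 6.6098 4.4451]
tr(P') = 18.2256


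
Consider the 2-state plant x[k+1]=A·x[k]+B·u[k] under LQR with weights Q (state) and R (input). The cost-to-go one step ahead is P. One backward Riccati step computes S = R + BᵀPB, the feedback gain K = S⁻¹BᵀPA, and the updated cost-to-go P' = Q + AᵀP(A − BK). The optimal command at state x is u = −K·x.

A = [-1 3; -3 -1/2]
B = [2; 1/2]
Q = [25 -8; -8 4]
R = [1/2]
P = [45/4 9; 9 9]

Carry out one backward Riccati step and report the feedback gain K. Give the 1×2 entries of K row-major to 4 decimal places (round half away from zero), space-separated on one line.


-1.4373 1.0608

BᵀP = [27.0000 22.5000]
S = R + BᵀPB = [1/2] + [65.2500] = [65.7500]
BᵀPA = [-94.5000 69.7500]
K = S⁻¹·BᵀPA = [-1.4373 1.0608]
A−BK = [1.8745 0.8783; -2.2814 -1.0304]
AᵀP(A−BK) = [10.4287 3.4990; 3.4990 2.5067]
P' = Q + AᵀP(A−BK) = [35.4287 -4.5010; -4.5010 6.5067]
tr(P') = 41.9354


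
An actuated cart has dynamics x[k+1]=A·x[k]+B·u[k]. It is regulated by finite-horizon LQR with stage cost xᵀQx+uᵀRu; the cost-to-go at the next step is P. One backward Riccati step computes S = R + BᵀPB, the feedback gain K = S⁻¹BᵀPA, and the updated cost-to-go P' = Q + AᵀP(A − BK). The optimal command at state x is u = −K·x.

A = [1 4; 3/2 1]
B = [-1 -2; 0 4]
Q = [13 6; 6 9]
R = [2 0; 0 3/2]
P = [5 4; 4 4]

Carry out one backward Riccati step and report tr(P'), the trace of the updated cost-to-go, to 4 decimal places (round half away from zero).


51.9520

BᵀP = [-5.0000 -4.0000; 6.0000 8.0000]
S = R + BᵀPB = [2 0; 0 3/2] + [5.0000 -6.0000; -6.0000 20.0000] = [7.0000 -6.0000; -6.0000 21.5000]
BᵀPA = [-11.0000 -24.0000; 18.0000 32.0000]
K = S⁻¹·BᵀPA = [-1.1223 -2.8297; 0.5240 0.6987]
A−BK = [0.9258 2.5677; -0.5961 -1.7948]
AᵀP(A−BK) = [4.2227 10.2969; 10.2969 25.7293]
P' = Q + AᵀP(A−BK) = [17.2227 16.2969; 16.2969 34.7293]
tr(P') = 51.9520


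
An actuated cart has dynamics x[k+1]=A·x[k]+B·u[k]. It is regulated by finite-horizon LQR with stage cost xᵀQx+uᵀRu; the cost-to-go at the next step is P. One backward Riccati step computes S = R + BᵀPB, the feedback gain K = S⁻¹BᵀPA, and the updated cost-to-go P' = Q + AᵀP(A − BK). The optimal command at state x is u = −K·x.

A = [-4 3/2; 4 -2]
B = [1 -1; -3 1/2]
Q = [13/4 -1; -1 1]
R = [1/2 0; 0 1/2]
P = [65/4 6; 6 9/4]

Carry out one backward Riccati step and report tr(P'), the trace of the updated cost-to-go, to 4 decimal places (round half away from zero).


9.5263

BᵀP = [-1.7500 -0.7500; -13.2500 -4.8750]
S = R + BᵀPB = [1/2 0; 0 1/2] + [0.5000 1.3750; 1.3750 10.8125] = [1.0000 1.3750; 1.3750 11.3125]
BᵀPA = [4.0000 -1.1250; 33.5000 -10.1250]
K = S⁻¹·BᵀPA = [-0.0862 0.1269; 2.9718 -0.9104]
A−BK = [-0.9420 0.4627; 2.2554 -1.1642]
AᵀP(A−BK) = [4.7894 -1.5075; -1.5075 0.4869]
P' = Q + AᵀP(A−BK) = [8.0394 -2.5075; -2.5075 1.4869]
tr(P') = 9.5263


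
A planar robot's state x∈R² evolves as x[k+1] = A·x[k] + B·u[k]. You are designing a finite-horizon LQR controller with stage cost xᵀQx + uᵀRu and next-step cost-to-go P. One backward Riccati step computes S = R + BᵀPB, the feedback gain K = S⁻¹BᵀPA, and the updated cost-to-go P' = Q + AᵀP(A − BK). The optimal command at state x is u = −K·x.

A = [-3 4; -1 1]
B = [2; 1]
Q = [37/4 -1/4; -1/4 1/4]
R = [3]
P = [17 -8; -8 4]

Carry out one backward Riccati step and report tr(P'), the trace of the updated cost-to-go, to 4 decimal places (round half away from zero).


BᵀP = [26.0000 -12.0000]
S = R + BᵀPB = [3] + [40.0000] = [43.0000]
BᵀPA = [-66.0000 92.0000]
K = S⁻¹·BᵀPA = [-1.5349 2.1395]
A−BK = [0.0698 -0.2791; 0.5349 -1.1395]
AᵀP(A−BK) = [7.6977 -10.7907; -10.7907 15.1628]
P' = Q + AᵀP(A−BK) = [16.9477 -11.0407; -11.0407 15.4128]
tr(P') = 32.3605

32.3605


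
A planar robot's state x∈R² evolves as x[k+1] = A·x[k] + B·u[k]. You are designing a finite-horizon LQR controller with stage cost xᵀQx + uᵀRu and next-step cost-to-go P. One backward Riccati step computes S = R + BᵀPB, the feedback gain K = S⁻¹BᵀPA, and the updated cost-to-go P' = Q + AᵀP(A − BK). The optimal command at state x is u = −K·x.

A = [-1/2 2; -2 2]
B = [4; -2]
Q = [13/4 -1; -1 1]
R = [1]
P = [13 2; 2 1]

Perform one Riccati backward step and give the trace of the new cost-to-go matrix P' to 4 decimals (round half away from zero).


15.8978

BᵀP = [48.0000 6.0000]
S = R + BᵀPB = [1] + [180.0000] = [181.0000]
BᵀPA = [-36.0000 108.0000]
K = S⁻¹·BᵀPA = [-0.1989 0.5967]
A−BK = [0.2956 -0.3867; -2.3978 3.1934]
AᵀP(A−BK) = [4.0898 -5.5193; -5.5193 7.5580]
P' = Q + AᵀP(A−BK) = [7.3398 -6.5193; -6.5193 8.5580]
tr(P') = 15.8978


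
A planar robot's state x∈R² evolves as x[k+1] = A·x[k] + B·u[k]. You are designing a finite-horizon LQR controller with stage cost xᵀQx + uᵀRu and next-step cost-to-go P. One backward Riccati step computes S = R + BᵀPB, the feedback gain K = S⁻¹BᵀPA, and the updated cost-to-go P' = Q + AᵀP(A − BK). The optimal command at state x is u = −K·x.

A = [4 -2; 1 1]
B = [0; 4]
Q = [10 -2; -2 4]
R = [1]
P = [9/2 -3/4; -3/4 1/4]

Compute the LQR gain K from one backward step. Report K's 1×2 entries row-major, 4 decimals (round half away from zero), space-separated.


-2.2000 1.4000

BᵀP = [-3.0000 1.0000]
S = R + BᵀPB = [1] + [4.0000] = [5.0000]
BᵀPA = [-11.0000 7.0000]
K = S⁻¹·BᵀPA = [-2.2000 1.4000]
A−BK = [4.0000 -2.0000; 9.8000 -4.6000]
AᵀP(A−BK) = [42.0500 -21.8500; -21.8500 11.4500]
P' = Q + AᵀP(A−BK) = [52.0500 -23.8500; -23.8500 15.4500]
tr(P') = 67.5000


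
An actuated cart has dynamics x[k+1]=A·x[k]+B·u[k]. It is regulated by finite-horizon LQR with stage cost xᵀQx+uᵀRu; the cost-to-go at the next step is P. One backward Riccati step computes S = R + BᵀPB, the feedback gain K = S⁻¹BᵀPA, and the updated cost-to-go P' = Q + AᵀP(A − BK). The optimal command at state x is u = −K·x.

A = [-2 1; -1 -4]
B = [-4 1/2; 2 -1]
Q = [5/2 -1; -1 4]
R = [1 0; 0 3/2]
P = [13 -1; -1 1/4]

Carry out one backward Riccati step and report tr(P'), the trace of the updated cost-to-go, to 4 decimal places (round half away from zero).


BᵀP = [-54.0000 4.5000; 7.5000 -0.7500]
S = R + BᵀPB = [1 0; 0 3/2] + [225.0000 -31.5000; -31.5000 4.5000] = [226.0000 -31.5000; -31.5000 6.0000]
BᵀPA = [103.5000 -72.0000; -14.2500 10.5000]
K = S⁻¹·BᵀPA = [0.4732 -0.2784; 0.1093 0.2887]
A−BK = [-0.1619 -0.2577; -1.8371 -3.1546]
AᵀP(A−BK) = [0.8314 0.9227; 0.9227 1.9278]
P' = Q + AᵀP(A−BK) = [3.3314 -0.0773; -0.0773 5.9278]
tr(P') = 9.2593

9.2593


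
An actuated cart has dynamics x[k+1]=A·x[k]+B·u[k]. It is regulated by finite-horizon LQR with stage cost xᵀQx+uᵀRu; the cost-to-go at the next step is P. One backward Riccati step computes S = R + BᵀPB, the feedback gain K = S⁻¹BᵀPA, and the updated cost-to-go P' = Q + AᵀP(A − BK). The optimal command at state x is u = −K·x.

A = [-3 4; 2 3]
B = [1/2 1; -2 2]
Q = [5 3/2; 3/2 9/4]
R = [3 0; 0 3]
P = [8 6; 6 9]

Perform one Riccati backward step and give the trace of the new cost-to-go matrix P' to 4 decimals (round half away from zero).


BᵀP = [-8.0000 -15.0000; 20.0000 24.0000]
S = R + BᵀPB = [3 0; 0 3] + [26.0000 -38.0000; -38.0000 68.0000] = [29.0000 -38.0000; -38.0000 71.0000]
BᵀPA = [-6.0000 -77.0000; -12.0000 152.0000]
K = S⁻¹·BᵀPA = [-1.4341 0.5024; -0.9366 2.4098]
A−BK = [-1.3463 1.3390; 1.0049 -0.8146]
AᵀP(A−BK) = [16.1561 -16.0683; -16.0683 25.4049]
P' = Q + AᵀP(A−BK) = [21.1561 -14.5683; -14.5683 27.6549]
tr(P') = 48.8110

48.8110


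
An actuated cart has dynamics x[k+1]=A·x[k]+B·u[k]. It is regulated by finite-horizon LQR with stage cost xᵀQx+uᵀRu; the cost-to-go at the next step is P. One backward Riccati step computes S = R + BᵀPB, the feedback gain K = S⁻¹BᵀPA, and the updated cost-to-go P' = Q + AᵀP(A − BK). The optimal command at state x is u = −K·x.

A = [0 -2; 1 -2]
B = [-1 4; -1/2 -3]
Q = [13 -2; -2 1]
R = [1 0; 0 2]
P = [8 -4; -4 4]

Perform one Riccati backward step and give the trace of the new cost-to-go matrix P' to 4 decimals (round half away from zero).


BᵀP = [-6.0000 2.0000; 44.0000 -28.0000]
S = R + BᵀPB = [1 0; 0 2] + [5.0000 -30.0000; -30.0000 260.0000] = [6.0000 -30.0000; -30.0000 262.0000]
BᵀPA = [2.0000 8.0000; -28.0000 -32.0000]
K = S⁻¹·BᵀPA = [-0.4702 1.6905; -0.1607 0.0714]
A−BK = [0.1726 -0.5952; 0.2827 -0.9405]
AᵀP(A−BK) = [0.4405 -1.3810; -1.3810 4.7619]
P' = Q + AᵀP(A−BK) = [13.4405 -3.3810; -3.3810 5.7619]
tr(P') = 19.2024

19.2024


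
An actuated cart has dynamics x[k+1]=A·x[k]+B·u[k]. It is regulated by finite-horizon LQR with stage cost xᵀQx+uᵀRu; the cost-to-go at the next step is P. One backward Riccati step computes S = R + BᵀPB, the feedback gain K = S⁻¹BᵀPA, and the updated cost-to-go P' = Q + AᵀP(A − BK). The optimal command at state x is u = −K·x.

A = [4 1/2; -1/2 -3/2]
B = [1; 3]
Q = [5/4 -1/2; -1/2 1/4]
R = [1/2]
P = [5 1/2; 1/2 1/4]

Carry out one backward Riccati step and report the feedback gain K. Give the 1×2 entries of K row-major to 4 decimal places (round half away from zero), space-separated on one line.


BᵀP = [6.5000 1.2500]
S = R + BᵀPB = [1/2] + [10.2500] = [10.7500]
BᵀPA = [25.3750 1.3750]
K = S⁻¹·BᵀPA = [2.3605 0.1279]
A−BK = [1.6395 0.3721; -7.5814 -1.8837]
AᵀP(A−BK) = [18.1657 3.8169; 3.8169 0.8866]
P' = Q + AᵀP(A−BK) = [19.4157 3.3169; 3.3169 1.1366]
tr(P') = 20.5523

2.3605 0.1279


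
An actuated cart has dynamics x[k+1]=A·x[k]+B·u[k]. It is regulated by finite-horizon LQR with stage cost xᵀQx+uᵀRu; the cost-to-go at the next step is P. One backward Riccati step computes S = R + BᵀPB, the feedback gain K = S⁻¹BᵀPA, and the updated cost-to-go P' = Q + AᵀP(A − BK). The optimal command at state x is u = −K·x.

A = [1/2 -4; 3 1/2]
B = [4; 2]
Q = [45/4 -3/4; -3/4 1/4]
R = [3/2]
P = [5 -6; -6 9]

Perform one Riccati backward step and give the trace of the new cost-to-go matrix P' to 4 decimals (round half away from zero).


BᵀP = [8.0000 -6.0000]
S = R + BᵀPB = [3/2] + [20.0000] = [21.5000]
BᵀPA = [-14.0000 -35.0000]
K = S⁻¹·BᵀPA = [-0.6512 -1.6279]
A−BK = [3.1047 2.5116; 4.3023 3.7558]
AᵀP(A−BK) = [55.1337 51.2093; 51.2093 49.2733]
P' = Q + AᵀP(A−BK) = [66.3837 50.4593; 50.4593 49.5233]
tr(P') = 115.9070

115.9070


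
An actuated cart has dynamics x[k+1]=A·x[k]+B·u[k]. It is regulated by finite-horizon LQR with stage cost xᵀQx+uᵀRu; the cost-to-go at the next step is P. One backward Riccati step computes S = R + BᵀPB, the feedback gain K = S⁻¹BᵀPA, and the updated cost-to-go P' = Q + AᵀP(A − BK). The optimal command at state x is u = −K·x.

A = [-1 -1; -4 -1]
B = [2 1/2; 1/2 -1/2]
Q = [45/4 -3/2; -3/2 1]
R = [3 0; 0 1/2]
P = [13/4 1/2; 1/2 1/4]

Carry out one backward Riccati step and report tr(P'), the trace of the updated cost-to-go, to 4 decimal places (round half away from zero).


BᵀP = [6.7500 1.1250; 1.3750 0.1250]
S = R + BᵀPB = [3 0; 0 1/2] + [14.0625 2.8125; 2.8125 0.6250] = [17.0625 2.8125; 2.8125 1.1250]
BᵀPA = [-11.2500 -7.8750; -1.8750 -1.5000]
K = S⁻¹·BᵀPA = [-0.6542 -0.4112; -0.0312 -0.3053]
A−BK = [0.3240 -0.0249; -3.6885 -0.9470]
AᵀP(A−BK) = [3.8318 1.5514; 1.5514 0.8037]
P' = Q + AᵀP(A−BK) = [15.0818 0.0514; 0.0514 1.8037]
tr(P') = 16.8855

16.8855


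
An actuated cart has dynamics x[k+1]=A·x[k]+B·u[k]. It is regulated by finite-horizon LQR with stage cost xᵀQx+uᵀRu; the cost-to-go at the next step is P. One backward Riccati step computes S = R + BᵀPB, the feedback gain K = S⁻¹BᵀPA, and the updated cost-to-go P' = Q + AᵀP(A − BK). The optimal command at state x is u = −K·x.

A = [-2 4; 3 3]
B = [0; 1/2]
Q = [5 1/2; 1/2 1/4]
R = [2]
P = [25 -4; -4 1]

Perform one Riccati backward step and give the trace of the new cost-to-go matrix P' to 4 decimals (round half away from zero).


443.0278

BᵀP = [-2.0000 0.5000]
S = R + BᵀPB = [2] + [0.2500] = [2.2500]
BᵀPA = [5.5000 -6.5000]
K = S⁻¹·BᵀPA = [2.4444 -2.8889]
A−BK = [-2.0000 4.0000; 1.7778 4.4444]
AᵀP(A−BK) = [143.5556 -199.1111; -199.1111 294.2222]
P' = Q + AᵀP(A−BK) = [148.5556 -198.6111; -198.6111 294.4722]
tr(P') = 443.0278


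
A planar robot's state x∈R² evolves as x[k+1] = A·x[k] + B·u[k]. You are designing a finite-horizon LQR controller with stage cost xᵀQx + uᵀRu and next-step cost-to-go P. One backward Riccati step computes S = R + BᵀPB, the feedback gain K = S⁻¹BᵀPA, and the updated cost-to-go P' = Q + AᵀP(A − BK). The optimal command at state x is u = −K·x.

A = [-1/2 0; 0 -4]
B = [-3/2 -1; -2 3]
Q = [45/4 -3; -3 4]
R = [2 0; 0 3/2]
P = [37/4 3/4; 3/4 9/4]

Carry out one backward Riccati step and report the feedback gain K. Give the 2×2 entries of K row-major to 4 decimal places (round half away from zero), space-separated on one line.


BᵀP = [-15.3750 -5.6250; -7.0000 6.0000]
S = R + BᵀPB = [2 0; 0 3/2] + [34.3125 -1.5000; -1.5000 25.0000] = [36.3125 -1.5000; -1.5000 26.5000]
BᵀPA = [7.6875 22.5000; 3.5000 -24.0000]
K = S⁻¹·BᵀPA = [0.2177 0.5836; 0.1444 -0.8726]
A−BK = [-0.0291 0.0027; 0.0021 -0.2150]
AᵀP(A−BK) = [0.1338 0.0680; 0.0680 1.9265]
P' = Q + AᵀP(A−BK) = [11.3838 -2.9320; -2.9320 5.9265]
tr(P') = 17.3103

0.2177 0.5836 0.1444 -0.8726


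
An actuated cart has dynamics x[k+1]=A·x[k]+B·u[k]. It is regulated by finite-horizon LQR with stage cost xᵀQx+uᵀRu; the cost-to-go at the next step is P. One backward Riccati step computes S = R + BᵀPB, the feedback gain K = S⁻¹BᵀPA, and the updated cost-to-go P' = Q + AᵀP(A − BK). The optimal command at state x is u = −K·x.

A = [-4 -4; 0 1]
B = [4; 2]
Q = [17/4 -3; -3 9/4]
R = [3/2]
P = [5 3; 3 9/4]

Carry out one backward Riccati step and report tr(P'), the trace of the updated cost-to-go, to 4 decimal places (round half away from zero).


BᵀP = [26.0000 16.5000]
S = R + BᵀPB = [3/2] + [137.0000] = [138.5000]
BᵀPA = [-104.0000 -87.5000]
K = S⁻¹·BᵀPA = [-0.7509 -0.6318]
A−BK = [-0.9964 -1.4729; 1.5018 2.2635]
AᵀP(A−BK) = [1.9061 2.2960; 2.2960 2.9702]
P' = Q + AᵀP(A−BK) = [6.1561 -0.7040; -0.7040 5.2202]
tr(P') = 11.3764

11.3764


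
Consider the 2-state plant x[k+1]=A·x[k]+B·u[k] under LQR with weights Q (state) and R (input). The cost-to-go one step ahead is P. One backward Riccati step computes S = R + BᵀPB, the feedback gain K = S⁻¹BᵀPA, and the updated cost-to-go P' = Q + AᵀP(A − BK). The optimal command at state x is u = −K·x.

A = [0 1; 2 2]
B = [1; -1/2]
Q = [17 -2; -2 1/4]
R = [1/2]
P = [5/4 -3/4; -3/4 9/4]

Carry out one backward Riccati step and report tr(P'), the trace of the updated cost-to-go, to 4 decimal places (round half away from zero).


27.4337

BᵀP = [1.6250 -1.8750]
S = R + BᵀPB = [1/2] + [2.5625] = [3.0625]
BᵀPA = [-3.7500 -2.1250]
K = S⁻¹·BᵀPA = [-1.2245 -0.6939]
A−BK = [1.2245 1.6939; 1.3878 1.6531]
AᵀP(A−BK) = [4.4082 4.8980; 4.8980 5.7755]
P' = Q + AᵀP(A−BK) = [21.4082 2.8980; 2.8980 6.0255]
tr(P') = 27.4337


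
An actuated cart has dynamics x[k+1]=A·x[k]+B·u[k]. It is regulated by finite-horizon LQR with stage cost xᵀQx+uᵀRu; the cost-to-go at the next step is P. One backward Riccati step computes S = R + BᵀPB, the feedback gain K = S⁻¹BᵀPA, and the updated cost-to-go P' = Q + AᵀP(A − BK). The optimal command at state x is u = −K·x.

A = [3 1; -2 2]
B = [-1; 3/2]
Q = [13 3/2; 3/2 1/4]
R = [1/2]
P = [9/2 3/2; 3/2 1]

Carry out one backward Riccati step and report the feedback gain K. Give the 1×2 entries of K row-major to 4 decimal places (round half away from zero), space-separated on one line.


-2.4545 -0.8182

BᵀP = [-2.2500 0.0000]
S = R + BᵀPB = [1/2] + [2.2500] = [2.7500]
BᵀPA = [-6.7500 -2.2500]
K = S⁻¹·BᵀPA = [-2.4545 -0.8182]
A−BK = [0.5455 0.1818; 1.6818 3.2273]
AᵀP(A−BK) = [9.9318 9.9773; 9.9773 12.6591]
P' = Q + AᵀP(A−BK) = [22.9318 11.4773; 11.4773 12.9091]
tr(P') = 35.8409


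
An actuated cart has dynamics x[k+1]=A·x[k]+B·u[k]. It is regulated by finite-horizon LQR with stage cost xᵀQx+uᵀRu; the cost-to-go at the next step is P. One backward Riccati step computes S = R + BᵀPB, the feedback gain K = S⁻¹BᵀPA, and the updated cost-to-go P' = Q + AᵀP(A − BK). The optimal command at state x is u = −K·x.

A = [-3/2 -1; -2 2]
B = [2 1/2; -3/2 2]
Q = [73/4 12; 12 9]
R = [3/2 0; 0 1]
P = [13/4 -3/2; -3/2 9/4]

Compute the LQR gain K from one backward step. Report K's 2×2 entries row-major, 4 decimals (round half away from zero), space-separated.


BᵀP = [8.7500 -6.3750; -1.3750 3.7500]
S = R + BᵀPB = [3/2 0; 0 1] + [27.0625 -8.3750; -8.3750 6.8125] = [28.5625 -8.3750; -8.3750 7.8125]
BᵀPA = [-0.3750 -21.5000; -5.4375 8.8750]
K = S⁻¹·BᵀPA = [-0.3168 -0.6120; -1.0356 0.4799]
A−BK = [-0.3486 -0.0159; -0.4040 0.1221]
AᵀP(A−BK) = [1.5627 -0.2449; -0.2449 0.8324]
P' = Q + AᵀP(A−BK) = [19.8127 11.7551; 11.7551 9.8324]
tr(P') = 29.6451

-0.3168 -0.6120 -1.0356 0.4799


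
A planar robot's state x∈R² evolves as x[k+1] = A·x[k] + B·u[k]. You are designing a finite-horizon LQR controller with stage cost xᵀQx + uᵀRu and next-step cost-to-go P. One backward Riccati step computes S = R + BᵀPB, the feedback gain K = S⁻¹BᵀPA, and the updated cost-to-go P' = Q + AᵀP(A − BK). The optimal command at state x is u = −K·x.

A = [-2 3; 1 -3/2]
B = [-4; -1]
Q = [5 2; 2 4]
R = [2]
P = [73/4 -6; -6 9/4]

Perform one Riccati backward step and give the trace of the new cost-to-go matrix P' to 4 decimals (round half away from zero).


13.9846

BᵀP = [-67.0000 21.7500]
S = R + BᵀPB = [2] + [246.2500] = [248.2500]
BᵀPA = [155.7500 -233.6250]
K = S⁻¹·BᵀPA = [0.6274 -0.9411]
A−BK = [0.5096 -0.7644; 1.6274 -2.4411]
AᵀP(A−BK) = [1.5337 -2.3006; -2.3006 3.4509]
P' = Q + AᵀP(A−BK) = [6.5337 -0.3006; -0.3006 7.4509]
tr(P') = 13.9846


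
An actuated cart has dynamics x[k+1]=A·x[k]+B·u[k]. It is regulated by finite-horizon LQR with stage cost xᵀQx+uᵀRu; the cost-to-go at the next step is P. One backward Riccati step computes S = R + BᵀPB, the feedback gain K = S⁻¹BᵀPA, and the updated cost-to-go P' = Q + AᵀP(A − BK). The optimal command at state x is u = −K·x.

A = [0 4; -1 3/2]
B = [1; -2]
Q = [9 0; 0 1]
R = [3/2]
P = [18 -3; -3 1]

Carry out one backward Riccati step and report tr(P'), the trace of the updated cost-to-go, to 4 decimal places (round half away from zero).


BᵀP = [24.0000 -5.0000]
S = R + BᵀPB = [3/2] + [34.0000] = [35.5000]
BᵀPA = [5.0000 88.5000]
K = S⁻¹·BᵀPA = [0.1408 2.4930]
A−BK = [-0.1408 1.5070; -0.7183 6.4859]
AᵀP(A−BK) = [0.2958 -1.9648; -1.9648 33.6232]
P' = Q + AᵀP(A−BK) = [9.2958 -1.9648; -1.9648 34.6232]
tr(P') = 43.9190

43.9190


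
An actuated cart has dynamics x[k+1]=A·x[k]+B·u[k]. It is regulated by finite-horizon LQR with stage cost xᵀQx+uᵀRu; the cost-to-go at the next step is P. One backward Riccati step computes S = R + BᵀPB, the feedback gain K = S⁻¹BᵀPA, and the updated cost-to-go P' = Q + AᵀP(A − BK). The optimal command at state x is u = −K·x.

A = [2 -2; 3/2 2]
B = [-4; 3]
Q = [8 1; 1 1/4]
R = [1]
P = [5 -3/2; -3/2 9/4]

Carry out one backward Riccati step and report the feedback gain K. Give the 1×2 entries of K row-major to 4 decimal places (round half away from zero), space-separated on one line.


-0.2177 0.5428

BᵀP = [-24.5000 12.7500]
S = R + BᵀPB = [1] + [136.2500] = [137.2500]
BᵀPA = [-29.8750 74.5000]
K = S⁻¹·BᵀPA = [-0.2177 0.5428]
A−BK = [1.1293 0.1712; 2.1530 0.3716]
AᵀP(A−BK) = [9.5597 1.4663; 1.4663 0.5610]
P' = Q + AᵀP(A−BK) = [17.5597 2.4663; 2.4663 0.8110]
tr(P') = 18.3707


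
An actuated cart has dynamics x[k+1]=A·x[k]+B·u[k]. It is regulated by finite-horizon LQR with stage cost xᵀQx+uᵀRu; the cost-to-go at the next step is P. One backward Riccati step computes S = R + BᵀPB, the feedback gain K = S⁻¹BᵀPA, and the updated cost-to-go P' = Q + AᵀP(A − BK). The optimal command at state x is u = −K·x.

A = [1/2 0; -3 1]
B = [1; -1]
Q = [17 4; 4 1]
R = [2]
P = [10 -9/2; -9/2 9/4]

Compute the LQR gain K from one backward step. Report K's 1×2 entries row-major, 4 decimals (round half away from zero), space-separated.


BᵀP = [14.5000 -6.7500]
S = R + BᵀPB = [2] + [21.2500] = [23.2500]
BᵀPA = [27.5000 -6.7500]
K = S⁻¹·BᵀPA = [1.1828 -0.2903]
A−BK = [-0.6828 0.2903; -1.8172 0.7097]
AᵀP(A−BK) = [3.7231 -1.0161; -1.0161 0.2903]
P' = Q + AᵀP(A−BK) = [20.7231 2.9839; 2.9839 1.2903]
tr(P') = 22.0134

1.1828 -0.2903


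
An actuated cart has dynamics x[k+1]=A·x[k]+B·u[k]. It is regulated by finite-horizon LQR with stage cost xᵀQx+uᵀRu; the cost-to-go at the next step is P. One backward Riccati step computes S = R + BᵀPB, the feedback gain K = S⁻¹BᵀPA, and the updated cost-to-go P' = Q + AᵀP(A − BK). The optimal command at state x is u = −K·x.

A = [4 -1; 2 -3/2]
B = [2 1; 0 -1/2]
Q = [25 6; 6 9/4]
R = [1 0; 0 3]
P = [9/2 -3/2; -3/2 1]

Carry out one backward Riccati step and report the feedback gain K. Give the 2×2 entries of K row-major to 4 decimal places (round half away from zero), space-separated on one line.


BᵀP = [9.0000 -3.0000; 5.2500 -2.0000]
S = R + BᵀPB = [1 0; 0 3] + [18.0000 10.5000; 10.5000 6.2500] = [19.0000 10.5000; 10.5000 9.2500]
BᵀPA = [30.0000 -4.5000; 17.0000 -2.2500]
K = S⁻¹·BᵀPA = [1.5115 -0.2748; 0.1221 0.0687]
A−BK = [0.8550 -0.5191; 2.0611 -1.4656]
AᵀP(A−BK) = [4.5802 -1.9237; -1.9237 1.1679]
P' = Q + AᵀP(A−BK) = [29.5802 4.0763; 4.0763 3.4179]
tr(P') = 32.9981

1.5115 -0.2748 0.1221 0.0687


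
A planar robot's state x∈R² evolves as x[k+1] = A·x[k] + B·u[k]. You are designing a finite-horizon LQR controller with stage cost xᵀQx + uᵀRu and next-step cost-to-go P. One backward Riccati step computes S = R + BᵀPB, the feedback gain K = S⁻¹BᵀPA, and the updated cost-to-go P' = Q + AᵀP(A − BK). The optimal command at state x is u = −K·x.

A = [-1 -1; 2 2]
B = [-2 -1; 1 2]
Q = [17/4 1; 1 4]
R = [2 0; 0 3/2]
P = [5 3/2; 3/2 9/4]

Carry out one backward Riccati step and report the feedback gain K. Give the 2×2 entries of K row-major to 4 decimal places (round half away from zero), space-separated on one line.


BᵀP = [-8.5000 -0.7500; -2.0000 3.0000]
S = R + BᵀPB = [2 0; 0 3/2] + [16.2500 7.0000; 7.0000 8.0000] = [18.2500 7.0000; 7.0000 9.5000]
BᵀPA = [7.0000 7.0000; 8.0000 8.0000]
K = S⁻¹·BᵀPA = [0.0844 0.0844; 0.7799 0.7799]
A−BK = [-0.0513 -0.0513; 0.3558 0.3558]
AᵀP(A−BK) = [1.1698 1.1698; 1.1698 1.1698]
P' = Q + AᵀP(A−BK) = [5.4198 2.1698; 2.1698 5.1698]
tr(P') = 10.5897

0.0844 0.0844 0.7799 0.7799


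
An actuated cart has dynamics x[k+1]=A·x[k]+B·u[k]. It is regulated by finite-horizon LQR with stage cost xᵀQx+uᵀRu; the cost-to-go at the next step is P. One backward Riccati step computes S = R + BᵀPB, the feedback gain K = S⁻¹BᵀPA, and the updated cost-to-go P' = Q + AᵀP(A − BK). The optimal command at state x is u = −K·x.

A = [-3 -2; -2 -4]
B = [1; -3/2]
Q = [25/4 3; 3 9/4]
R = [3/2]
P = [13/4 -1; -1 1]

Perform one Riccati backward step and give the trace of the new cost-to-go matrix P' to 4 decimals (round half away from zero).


BᵀP = [4.7500 -2.5000]
S = R + BᵀPB = [3/2] + [8.5000] = [10.0000]
BᵀPA = [-9.2500 0.5000]
K = S⁻¹·BᵀPA = [-0.9250 0.0500]
A−BK = [-2.0750 -2.0500; -3.3875 -3.9250]
AᵀP(A−BK) = [12.6938 11.9625; 11.9625 12.9750]
P' = Q + AᵀP(A−BK) = [18.9438 14.9625; 14.9625 15.2250]
tr(P') = 34.1688

34.1688


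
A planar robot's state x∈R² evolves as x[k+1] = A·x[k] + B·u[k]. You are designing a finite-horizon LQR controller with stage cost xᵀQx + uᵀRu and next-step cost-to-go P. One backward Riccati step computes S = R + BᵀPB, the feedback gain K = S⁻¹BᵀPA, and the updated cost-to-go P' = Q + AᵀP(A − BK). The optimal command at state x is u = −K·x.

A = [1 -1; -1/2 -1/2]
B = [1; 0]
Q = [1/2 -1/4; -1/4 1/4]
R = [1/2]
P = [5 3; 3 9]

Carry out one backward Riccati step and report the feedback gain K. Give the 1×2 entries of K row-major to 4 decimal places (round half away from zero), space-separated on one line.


0.6364 -1.1818

BᵀP = [5.0000 3.0000]
S = R + BᵀPB = [1/2] + [5.0000] = [5.5000]
BᵀPA = [3.5000 -6.5000]
K = S⁻¹·BᵀPA = [0.6364 -1.1818]
A−BK = [0.3636 0.1818; -0.5000 -0.5000]
AᵀP(A−BK) = [2.0227 1.3864; 1.3864 2.5682]
P' = Q + AᵀP(A−BK) = [2.5227 1.1364; 1.1364 2.8182]
tr(P') = 5.3409


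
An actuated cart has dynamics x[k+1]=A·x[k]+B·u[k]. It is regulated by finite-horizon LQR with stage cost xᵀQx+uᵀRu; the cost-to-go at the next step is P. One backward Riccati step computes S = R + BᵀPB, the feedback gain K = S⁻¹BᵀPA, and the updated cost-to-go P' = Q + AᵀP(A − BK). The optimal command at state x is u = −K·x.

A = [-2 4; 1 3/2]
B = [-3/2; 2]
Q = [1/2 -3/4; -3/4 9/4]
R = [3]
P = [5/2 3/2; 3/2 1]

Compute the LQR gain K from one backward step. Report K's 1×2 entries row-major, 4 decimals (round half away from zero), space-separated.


0.3448 -0.9310

BᵀP = [-0.7500 -0.2500]
S = R + BᵀPB = [3] + [0.6250] = [3.6250]
BᵀPA = [1.2500 -3.3750]
K = S⁻¹·BᵀPA = [0.3448 -0.9310]
A−BK = [-1.4828 2.6034; 0.3103 3.3621]
AᵀP(A−BK) = [4.5690 -15.8362; -15.8362 57.1078]
P' = Q + AᵀP(A−BK) = [5.0690 -16.5862; -16.5862 59.3578]
tr(P') = 64.4267


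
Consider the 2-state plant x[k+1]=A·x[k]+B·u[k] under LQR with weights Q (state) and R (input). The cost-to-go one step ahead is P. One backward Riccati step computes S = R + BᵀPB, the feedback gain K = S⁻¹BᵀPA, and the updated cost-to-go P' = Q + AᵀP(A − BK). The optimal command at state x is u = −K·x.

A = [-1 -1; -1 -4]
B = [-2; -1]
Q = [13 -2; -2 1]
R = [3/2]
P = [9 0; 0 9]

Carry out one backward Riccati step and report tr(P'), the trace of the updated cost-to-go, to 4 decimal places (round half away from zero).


BᵀP = [-18.0000 -9.0000]
S = R + BᵀPB = [3/2] + [45.0000] = [46.5000]
BᵀPA = [27.0000 54.0000]
K = S⁻¹·BᵀPA = [0.5806 1.1613]
A−BK = [0.1613 1.3226; -0.4194 -2.8387]
AᵀP(A−BK) = [2.3226 13.6452; 13.6452 90.2903]
P' = Q + AᵀP(A−BK) = [15.3226 11.6452; 11.6452 91.2903]
tr(P') = 106.6129

106.6129


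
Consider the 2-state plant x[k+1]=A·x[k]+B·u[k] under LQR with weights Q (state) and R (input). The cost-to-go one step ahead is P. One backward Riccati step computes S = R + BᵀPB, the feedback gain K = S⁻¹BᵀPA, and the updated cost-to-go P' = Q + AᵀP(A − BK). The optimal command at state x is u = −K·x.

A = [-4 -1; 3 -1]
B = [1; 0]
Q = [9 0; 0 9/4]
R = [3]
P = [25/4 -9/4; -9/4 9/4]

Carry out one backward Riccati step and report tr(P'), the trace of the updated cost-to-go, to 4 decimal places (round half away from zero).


BᵀP = [6.2500 -2.2500]
S = R + BᵀPB = [3] + [6.2500] = [9.2500]
BᵀPA = [-31.7500 -4.0000]
K = S⁻¹·BᵀPA = [-3.4324 -0.4324]
A−BK = [-0.5676 -0.5676; 3.0000 -1.0000]
AᵀP(A−BK) = [65.2703 2.2703; 2.2703 2.2703]
P' = Q + AᵀP(A−BK) = [74.2703 2.2703; 2.2703 4.5203]
tr(P') = 78.7905

78.7905


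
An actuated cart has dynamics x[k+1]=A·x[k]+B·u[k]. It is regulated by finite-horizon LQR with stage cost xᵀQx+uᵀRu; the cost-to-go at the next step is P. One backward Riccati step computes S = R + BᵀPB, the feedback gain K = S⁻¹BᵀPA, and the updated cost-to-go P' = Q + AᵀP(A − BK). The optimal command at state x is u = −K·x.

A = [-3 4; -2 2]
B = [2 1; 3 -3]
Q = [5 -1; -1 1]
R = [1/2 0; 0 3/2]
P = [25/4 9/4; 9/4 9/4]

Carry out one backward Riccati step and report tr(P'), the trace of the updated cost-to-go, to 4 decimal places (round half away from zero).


BᵀP = [19.2500 11.2500; -0.5000 -4.5000]
S = R + BᵀPB = [1/2 0; 0 3/2] + [72.2500 -14.5000; -14.5000 13.0000] = [72.7500 -14.5000; -14.5000 14.5000]
BᵀPA = [-80.2500 99.5000; 10.5000 -11.0000]
K = S⁻¹·BᵀPA = [-1.1974 1.5193; -0.4733 0.7607]
A−BK = [-0.1319 0.2007; 0.1724 -0.2759]
AᵀP(A−BK) = [1.1262 -1.5624; -1.5624 2.1959]
P' = Q + AᵀP(A−BK) = [6.1262 -2.5624; -2.5624 3.1959]
tr(P') = 9.3221

9.3221


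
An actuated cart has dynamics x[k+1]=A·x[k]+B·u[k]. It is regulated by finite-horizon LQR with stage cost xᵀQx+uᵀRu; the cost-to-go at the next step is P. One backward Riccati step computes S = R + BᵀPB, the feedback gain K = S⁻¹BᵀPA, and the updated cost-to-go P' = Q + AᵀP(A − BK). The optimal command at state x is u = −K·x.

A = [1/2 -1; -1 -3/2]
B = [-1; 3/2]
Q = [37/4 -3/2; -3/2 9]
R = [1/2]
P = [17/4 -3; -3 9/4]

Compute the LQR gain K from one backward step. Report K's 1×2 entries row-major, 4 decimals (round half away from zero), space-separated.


-0.5714 -0.0432

BᵀP = [-8.7500 6.3750]
S = R + BᵀPB = [1/2] + [18.3125] = [18.8125]
BᵀPA = [-10.7500 -0.8125]
K = S⁻¹·BᵀPA = [-0.5714 -0.0432]
A−BK = [-0.0714 -1.0432; -0.1429 -1.4352]
AᵀP(A−BK) = [0.1696 0.0357; 0.0357 0.2774]
P' = Q + AᵀP(A−BK) = [9.4196 -1.4643; -1.4643 9.2774]
tr(P') = 18.6971


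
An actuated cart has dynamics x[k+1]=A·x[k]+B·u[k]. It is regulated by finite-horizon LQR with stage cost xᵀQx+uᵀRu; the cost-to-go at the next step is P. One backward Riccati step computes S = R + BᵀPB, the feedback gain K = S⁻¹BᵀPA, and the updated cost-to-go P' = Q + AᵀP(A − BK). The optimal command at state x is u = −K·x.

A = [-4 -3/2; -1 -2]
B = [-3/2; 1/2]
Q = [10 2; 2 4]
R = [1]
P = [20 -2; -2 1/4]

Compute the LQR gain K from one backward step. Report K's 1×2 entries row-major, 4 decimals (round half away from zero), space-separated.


BᵀP = [-31.0000 3.1250]
S = R + BᵀPB = [1] + [48.0625] = [49.0625]
BᵀPA = [120.8750 40.2500]
K = S⁻¹·BᵀPA = [2.4637 0.8204]
A−BK = [-0.3045 -0.2694; -2.2318 -2.4102]
AᵀP(A−BK) = [6.4510 2.3363; 2.3363 0.9796]
P' = Q + AᵀP(A−BK) = [16.4510 4.3363; 4.3363 4.9796]
tr(P') = 21.4306

2.4637 0.8204
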